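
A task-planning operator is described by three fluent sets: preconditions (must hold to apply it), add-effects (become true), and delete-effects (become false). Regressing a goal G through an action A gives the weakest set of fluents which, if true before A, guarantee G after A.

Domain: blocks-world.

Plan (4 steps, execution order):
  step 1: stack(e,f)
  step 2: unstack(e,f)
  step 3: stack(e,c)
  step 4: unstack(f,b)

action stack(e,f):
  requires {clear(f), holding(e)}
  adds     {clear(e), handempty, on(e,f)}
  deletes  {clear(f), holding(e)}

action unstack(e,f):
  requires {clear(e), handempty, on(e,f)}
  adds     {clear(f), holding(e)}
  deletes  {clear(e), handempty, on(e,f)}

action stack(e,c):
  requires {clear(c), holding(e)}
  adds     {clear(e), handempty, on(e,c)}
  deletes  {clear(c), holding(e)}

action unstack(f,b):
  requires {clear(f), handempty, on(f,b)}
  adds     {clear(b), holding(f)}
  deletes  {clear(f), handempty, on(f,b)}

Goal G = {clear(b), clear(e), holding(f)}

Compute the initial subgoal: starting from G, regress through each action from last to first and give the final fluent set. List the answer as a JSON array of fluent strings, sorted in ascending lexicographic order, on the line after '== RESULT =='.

Work backward from the goal:
  through step 4 (unstack(f,b)): drop {clear(b), holding(f)}, keep {clear(e)}, require {clear(f), handempty, on(f,b)}
    → {clear(e), clear(f), handempty, on(f,b)}
  through step 3 (stack(e,c)): drop {clear(e), handempty}, keep {clear(f), on(f,b)}, require {clear(c), holding(e)}
    → {clear(c), clear(f), holding(e), on(f,b)}
  through step 2 (unstack(e,f)): drop {clear(f), holding(e)}, keep {clear(c), on(f,b)}, require {clear(e), handempty, on(e,f)}
    → {clear(c), clear(e), handempty, on(e,f), on(f,b)}
  through step 1 (stack(e,f)): drop {clear(e), handempty, on(e,f)}, keep {clear(c), on(f,b)}, require {clear(f), holding(e)}
    → {clear(c), clear(f), holding(e), on(f,b)}

== RESULT ==
["clear(c)", "clear(f)", "holding(e)", "on(f,b)"]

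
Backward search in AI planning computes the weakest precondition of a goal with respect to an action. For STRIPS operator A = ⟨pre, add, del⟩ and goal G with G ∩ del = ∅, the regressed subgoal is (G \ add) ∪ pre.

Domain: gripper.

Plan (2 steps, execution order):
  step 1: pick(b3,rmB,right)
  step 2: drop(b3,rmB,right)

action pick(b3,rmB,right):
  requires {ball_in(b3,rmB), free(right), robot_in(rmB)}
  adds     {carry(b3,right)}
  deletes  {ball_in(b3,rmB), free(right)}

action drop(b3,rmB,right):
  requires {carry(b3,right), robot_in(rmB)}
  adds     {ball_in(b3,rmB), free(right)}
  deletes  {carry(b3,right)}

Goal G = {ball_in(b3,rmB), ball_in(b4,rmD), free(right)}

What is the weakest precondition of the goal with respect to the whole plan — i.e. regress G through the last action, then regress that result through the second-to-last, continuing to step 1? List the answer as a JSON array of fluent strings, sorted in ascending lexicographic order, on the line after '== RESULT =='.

Regress step by step:
  through step 2 (drop(b3,rmB,right)): drop {ball_in(b3,rmB), free(right)}, keep {ball_in(b4,rmD)}, require {carry(b3,right), robot_in(rmB)}
    → {ball_in(b4,rmD), carry(b3,right), robot_in(rmB)}
  through step 1 (pick(b3,rmB,right)): drop {carry(b3,right)}, keep {ball_in(b4,rmD), robot_in(rmB)}, require {ball_in(b3,rmB), free(right), robot_in(rmB)}
    → {ball_in(b3,rmB), ball_in(b4,rmD), free(right), robot_in(rmB)}

== RESULT ==
["ball_in(b3,rmB)", "ball_in(b4,rmD)", "free(right)", "robot_in(rmB)"]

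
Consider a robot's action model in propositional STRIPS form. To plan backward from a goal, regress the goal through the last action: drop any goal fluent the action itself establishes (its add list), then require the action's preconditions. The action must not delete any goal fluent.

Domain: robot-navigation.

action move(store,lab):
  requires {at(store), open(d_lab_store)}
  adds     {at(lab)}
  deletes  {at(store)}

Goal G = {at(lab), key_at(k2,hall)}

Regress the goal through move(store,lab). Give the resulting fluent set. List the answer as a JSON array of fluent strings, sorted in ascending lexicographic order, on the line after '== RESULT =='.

Regress:
  G ∩ del = {}  (empty — regression defined)
  G \ add = {at(lab), key_at(k2,hall)} \ {at(lab)} = {key_at(k2,hall)}
  ∪ pre   = {key_at(k2,hall)} ∪ {at(store), open(d_lab_store)}
          = {at(store), key_at(k2,hall), open(d_lab_store)}

== RESULT ==
["at(store)", "key_at(k2,hall)", "open(d_lab_store)"]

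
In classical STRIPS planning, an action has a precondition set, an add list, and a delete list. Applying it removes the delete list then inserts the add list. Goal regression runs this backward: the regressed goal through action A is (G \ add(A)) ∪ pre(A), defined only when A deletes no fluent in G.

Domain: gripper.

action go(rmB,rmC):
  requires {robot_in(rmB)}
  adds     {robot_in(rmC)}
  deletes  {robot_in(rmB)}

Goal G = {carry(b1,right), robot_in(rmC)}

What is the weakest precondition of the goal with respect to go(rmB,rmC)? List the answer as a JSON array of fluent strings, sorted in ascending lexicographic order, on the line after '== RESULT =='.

Compute (G \ add) ∪ pre:
  G ∩ del = {}  (empty — regression defined)
  G \ add = {carry(b1,right), robot_in(rmC)} \ {robot_in(rmC)} = {carry(b1,right)}
  ∪ pre   = {carry(b1,right)} ∪ {robot_in(rmB)}
          = {carry(b1,right), robot_in(rmB)}

== RESULT ==
["carry(b1,right)", "robot_in(rmB)"]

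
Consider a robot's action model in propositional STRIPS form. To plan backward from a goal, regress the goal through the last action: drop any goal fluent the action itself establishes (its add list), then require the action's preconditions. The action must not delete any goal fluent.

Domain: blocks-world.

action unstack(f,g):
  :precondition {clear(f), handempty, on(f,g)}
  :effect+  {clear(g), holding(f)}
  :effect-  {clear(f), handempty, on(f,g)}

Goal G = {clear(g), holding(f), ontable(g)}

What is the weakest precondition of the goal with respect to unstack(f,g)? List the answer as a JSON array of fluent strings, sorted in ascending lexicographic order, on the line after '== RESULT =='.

Regress:
  G ∩ del = {}  (empty — regression defined)
  G \ add = {clear(g), holding(f), ontable(g)} \ {clear(g), holding(f)} = {ontable(g)}
  ∪ pre   = {ontable(g)} ∪ {clear(f), handempty, on(f,g)}
          = {clear(f), handempty, on(f,g), ontable(g)}

== RESULT ==
["clear(f)", "handempty", "on(f,g)", "ontable(g)"]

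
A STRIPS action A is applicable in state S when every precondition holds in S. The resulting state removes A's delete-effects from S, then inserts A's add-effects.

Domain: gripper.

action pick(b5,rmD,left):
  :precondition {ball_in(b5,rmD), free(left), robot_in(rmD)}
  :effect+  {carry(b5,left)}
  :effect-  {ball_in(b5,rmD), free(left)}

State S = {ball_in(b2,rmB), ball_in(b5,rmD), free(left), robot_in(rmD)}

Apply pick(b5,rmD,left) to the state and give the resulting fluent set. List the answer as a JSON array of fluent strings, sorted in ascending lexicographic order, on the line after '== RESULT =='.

Progress:
  pre ⊆ S: {ball_in(b5,rmD), free(left), robot_in(rmD)} ⊆ S  — applicable
  S \ del = {ball_in(b2,rmB), robot_in(rmD)}
  ∪ add   = {ball_in(b2,rmB), carry(b5,left), robot_in(rmD)}

== RESULT ==
["ball_in(b2,rmB)", "carry(b5,left)", "robot_in(rmD)"]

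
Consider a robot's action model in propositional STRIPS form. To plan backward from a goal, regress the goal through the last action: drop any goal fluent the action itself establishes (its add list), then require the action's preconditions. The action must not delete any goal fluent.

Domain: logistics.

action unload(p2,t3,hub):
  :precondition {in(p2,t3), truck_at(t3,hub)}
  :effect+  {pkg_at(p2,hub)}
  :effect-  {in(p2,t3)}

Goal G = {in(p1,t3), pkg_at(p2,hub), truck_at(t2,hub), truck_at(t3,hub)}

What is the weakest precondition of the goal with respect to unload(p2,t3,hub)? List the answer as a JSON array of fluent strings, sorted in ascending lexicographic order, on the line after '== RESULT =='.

Compute (G \ add) ∪ pre:
  G ∩ del = {}  (empty — regression defined)
  G \ add = {in(p1,t3), pkg_at(p2,hub), truck_at(t2,hub), truck_at(t3,hub)} \ {pkg_at(p2,hub)} = {in(p1,t3), truck_at(t2,hub), truck_at(t3,hub)}
  ∪ pre   = {in(p1,t3), truck_at(t2,hub), truck_at(t3,hub)} ∪ {in(p2,t3), truck_at(t3,hub)}
          = {in(p1,t3), in(p2,t3), truck_at(t2,hub), truck_at(t3,hub)}

== RESULT ==
["in(p1,t3)", "in(p2,t3)", "truck_at(t2,hub)", "truck_at(t3,hub)"]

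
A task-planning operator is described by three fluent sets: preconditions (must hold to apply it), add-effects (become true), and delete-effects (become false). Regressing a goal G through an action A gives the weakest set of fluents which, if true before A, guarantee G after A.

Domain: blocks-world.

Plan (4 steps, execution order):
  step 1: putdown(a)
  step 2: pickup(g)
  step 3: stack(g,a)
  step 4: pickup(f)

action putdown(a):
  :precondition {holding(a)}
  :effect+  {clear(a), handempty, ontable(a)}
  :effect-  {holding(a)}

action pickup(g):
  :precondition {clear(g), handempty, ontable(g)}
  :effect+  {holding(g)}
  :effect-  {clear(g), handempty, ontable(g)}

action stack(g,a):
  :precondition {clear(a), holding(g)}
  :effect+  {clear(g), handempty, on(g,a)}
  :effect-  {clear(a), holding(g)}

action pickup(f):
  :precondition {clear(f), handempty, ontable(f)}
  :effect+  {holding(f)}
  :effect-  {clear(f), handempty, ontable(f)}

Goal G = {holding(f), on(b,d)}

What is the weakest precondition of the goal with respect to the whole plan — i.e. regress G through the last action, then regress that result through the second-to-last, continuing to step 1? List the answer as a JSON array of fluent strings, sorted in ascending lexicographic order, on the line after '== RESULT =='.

Regress step by step:
  through step 4 (pickup(f)): drop {holding(f)}, keep {on(b,d)}, require {clear(f), handempty, ontable(f)}
    → {clear(f), handempty, on(b,d), ontable(f)}
  through step 3 (stack(g,a)): drop {handempty}, keep {clear(f), on(b,d), ontable(f)}, require {clear(a), holding(g)}
    → {clear(a), clear(f), holding(g), on(b,d), ontable(f)}
  through step 2 (pickup(g)): drop {holding(g)}, keep {clear(a), clear(f), on(b,d), ontable(f)}, require {clear(g), handempty, ontable(g)}
    → {clear(a), clear(f), clear(g), handempty, on(b,d), ontable(f), ontable(g)}
  through step 1 (putdown(a)): drop {clear(a), handempty}, keep {clear(f), clear(g), on(b,d), ontable(f), ontable(g)}, require {holding(a)}
    → {clear(f), clear(g), holding(a), on(b,d), ontable(f), ontable(g)}

== RESULT ==
["clear(f)", "clear(g)", "holding(a)", "on(b,d)", "ontable(f)", "ontable(g)"]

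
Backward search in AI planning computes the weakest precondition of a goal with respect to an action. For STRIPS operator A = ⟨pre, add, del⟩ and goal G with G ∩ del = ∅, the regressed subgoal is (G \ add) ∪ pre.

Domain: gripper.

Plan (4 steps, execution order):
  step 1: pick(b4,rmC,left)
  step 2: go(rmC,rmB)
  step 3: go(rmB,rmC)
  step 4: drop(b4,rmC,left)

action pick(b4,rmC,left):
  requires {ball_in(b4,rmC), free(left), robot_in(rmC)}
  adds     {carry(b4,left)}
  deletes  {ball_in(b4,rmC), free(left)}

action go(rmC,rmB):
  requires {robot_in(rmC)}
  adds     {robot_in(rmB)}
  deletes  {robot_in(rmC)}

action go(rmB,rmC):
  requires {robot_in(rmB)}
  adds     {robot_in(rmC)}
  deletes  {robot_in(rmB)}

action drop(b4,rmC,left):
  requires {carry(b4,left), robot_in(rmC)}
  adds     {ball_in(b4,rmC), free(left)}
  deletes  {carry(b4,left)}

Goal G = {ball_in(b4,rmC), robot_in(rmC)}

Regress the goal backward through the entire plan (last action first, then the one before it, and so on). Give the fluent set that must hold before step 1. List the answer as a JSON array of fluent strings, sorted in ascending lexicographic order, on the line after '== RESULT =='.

Work backward from the goal:
  through step 4 (drop(b4,rmC,left)): drop {ball_in(b4,rmC)}, keep {robot_in(rmC)}, require {carry(b4,left), robot_in(rmC)}
    → {carry(b4,left), robot_in(rmC)}
  through step 3 (go(rmB,rmC)): drop {robot_in(rmC)}, keep {carry(b4,left)}, require {robot_in(rmB)}
    → {carry(b4,left), robot_in(rmB)}
  through step 2 (go(rmC,rmB)): drop {robot_in(rmB)}, keep {carry(b4,left)}, require {robot_in(rmC)}
    → {carry(b4,left), robot_in(rmC)}
  through step 1 (pick(b4,rmC,left)): drop {carry(b4,left)}, keep {robot_in(rmC)}, require {ball_in(b4,rmC), free(left), robot_in(rmC)}
    → {ball_in(b4,rmC), free(left), robot_in(rmC)}

== RESULT ==
["ball_in(b4,rmC)", "free(left)", "robot_in(rmC)"]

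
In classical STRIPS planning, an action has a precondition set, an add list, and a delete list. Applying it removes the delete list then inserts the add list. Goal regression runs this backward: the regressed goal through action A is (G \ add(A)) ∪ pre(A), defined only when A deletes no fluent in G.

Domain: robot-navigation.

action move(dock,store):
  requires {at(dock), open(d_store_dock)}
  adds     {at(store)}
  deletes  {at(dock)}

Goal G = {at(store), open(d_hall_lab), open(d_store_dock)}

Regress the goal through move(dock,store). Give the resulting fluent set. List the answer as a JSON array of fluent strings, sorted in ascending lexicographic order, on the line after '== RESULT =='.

Compute (G \ add) ∪ pre:
  G ∩ del = {}  (empty — regression defined)
  G \ add = {at(store), open(d_hall_lab), open(d_store_dock)} \ {at(store)} = {open(d_hall_lab), open(d_store_dock)}
  ∪ pre   = {open(d_hall_lab), open(d_store_dock)} ∪ {at(dock), open(d_store_dock)}
          = {at(dock), open(d_hall_lab), open(d_store_dock)}

== RESULT ==
["at(dock)", "open(d_hall_lab)", "open(d_store_dock)"]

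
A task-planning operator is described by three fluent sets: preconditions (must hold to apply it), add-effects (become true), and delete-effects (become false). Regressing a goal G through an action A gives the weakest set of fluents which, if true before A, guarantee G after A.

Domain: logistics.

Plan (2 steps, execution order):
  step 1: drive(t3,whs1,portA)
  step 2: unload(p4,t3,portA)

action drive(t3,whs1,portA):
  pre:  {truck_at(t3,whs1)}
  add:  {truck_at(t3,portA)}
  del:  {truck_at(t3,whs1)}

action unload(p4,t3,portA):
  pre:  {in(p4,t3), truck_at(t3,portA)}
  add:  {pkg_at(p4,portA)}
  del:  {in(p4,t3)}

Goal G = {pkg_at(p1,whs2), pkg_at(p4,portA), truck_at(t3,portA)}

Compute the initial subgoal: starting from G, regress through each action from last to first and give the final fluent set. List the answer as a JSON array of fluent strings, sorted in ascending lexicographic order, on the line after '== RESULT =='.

Regress step by step:
  through step 2 (unload(p4,t3,portA)): drop {pkg_at(p4,portA)}, keep {pkg_at(p1,whs2), truck_at(t3,portA)}, require {in(p4,t3), truck_at(t3,portA)}
    → {in(p4,t3), pkg_at(p1,whs2), truck_at(t3,portA)}
  through step 1 (drive(t3,whs1,portA)): drop {truck_at(t3,portA)}, keep {in(p4,t3), pkg_at(p1,whs2)}, require {truck_at(t3,whs1)}
    → {in(p4,t3), pkg_at(p1,whs2), truck_at(t3,whs1)}

== RESULT ==
["in(p4,t3)", "pkg_at(p1,whs2)", "truck_at(t3,whs1)"]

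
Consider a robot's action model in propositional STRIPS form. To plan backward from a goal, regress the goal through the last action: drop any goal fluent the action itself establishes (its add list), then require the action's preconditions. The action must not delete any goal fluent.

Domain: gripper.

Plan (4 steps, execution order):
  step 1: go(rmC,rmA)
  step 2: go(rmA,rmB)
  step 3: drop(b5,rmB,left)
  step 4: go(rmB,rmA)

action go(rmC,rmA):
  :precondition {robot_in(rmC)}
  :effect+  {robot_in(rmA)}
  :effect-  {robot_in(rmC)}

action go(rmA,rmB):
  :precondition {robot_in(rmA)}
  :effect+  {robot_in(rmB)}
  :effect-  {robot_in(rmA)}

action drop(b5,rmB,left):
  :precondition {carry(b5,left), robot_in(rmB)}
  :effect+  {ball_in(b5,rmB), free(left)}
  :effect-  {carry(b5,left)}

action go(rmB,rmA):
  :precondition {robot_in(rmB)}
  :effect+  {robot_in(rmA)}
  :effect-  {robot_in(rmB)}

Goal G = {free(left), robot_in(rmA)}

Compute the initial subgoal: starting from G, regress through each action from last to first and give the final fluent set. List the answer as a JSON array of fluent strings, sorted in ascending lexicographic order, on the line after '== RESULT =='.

Regress step by step:
  through step 4 (go(rmB,rmA)): drop {robot_in(rmA)}, keep {free(left)}, require {robot_in(rmB)}
    → {free(left), robot_in(rmB)}
  through step 3 (drop(b5,rmB,left)): drop {free(left)}, keep {robot_in(rmB)}, require {carry(b5,left), robot_in(rmB)}
    → {carry(b5,left), robot_in(rmB)}
  through step 2 (go(rmA,rmB)): drop {robot_in(rmB)}, keep {carry(b5,left)}, require {robot_in(rmA)}
    → {carry(b5,left), robot_in(rmA)}
  through step 1 (go(rmC,rmA)): drop {robot_in(rmA)}, keep {carry(b5,left)}, require {robot_in(rmC)}
    → {carry(b5,left), robot_in(rmC)}

== RESULT ==
["carry(b5,left)", "robot_in(rmC)"]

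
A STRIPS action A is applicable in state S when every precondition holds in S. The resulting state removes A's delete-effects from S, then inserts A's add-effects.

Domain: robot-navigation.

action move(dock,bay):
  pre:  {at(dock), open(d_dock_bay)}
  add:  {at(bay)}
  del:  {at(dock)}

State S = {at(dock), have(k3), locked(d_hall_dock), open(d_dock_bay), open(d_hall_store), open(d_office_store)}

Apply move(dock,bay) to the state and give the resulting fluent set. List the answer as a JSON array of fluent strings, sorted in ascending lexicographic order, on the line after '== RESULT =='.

Compute (S \ del) ∪ add:
  pre ⊆ S: {at(dock), open(d_dock_bay)} ⊆ S  — applicable
  S \ del = {have(k3), locked(d_hall_dock), open(d_dock_bay), open(d_hall_store), open(d_office_store)}
  ∪ add   = {at(bay), have(k3), locked(d_hall_dock), open(d_dock_bay), open(d_hall_store), open(d_office_store)}

== RESULT ==
["at(bay)", "have(k3)", "locked(d_hall_dock)", "open(d_dock_bay)", "open(d_hall_store)", "open(d_office_store)"]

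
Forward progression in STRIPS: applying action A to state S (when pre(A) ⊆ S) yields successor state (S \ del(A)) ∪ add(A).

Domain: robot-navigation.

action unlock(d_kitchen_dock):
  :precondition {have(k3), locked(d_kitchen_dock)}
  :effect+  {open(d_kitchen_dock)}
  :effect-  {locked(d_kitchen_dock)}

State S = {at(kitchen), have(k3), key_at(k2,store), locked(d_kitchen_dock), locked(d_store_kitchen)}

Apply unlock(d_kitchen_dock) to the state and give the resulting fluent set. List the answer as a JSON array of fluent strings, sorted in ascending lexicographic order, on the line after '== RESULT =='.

Compute (S \ del) ∪ add:
  pre ⊆ S: {have(k3), locked(d_kitchen_dock)} ⊆ S  — applicable
  S \ del = {at(kitchen), have(k3), key_at(k2,store), locked(d_store_kitchen)}
  ∪ add   = {at(kitchen), have(k3), key_at(k2,store), locked(d_store_kitchen), open(d_kitchen_dock)}

== RESULT ==
["at(kitchen)", "have(k3)", "key_at(k2,store)", "locked(d_store_kitchen)", "open(d_kitchen_dock)"]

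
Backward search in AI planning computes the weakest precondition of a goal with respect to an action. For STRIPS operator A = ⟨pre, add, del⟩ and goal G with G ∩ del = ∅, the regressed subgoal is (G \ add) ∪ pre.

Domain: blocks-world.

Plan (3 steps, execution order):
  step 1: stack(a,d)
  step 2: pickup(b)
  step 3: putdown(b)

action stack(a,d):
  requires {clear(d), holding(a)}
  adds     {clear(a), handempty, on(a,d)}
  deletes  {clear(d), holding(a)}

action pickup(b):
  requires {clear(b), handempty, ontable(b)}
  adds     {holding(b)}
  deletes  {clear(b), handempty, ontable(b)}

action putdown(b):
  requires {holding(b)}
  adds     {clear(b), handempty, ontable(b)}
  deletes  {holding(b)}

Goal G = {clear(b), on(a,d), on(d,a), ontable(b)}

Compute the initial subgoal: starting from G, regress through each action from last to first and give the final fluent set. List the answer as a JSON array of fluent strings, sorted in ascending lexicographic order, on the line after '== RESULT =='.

Work backward from the goal:
  through step 3 (putdown(b)): drop {clear(b), ontable(b)}, keep {on(a,d), on(d,a)}, require {holding(b)}
    → {holding(b), on(a,d), on(d,a)}
  through step 2 (pickup(b)): drop {holding(b)}, keep {on(a,d), on(d,a)}, require {clear(b), handempty, ontable(b)}
    → {clear(b), handempty, on(a,d), on(d,a), ontable(b)}
  through step 1 (stack(a,d)): drop {handempty, on(a,d)}, keep {clear(b), on(d,a), ontable(b)}, require {clear(d), holding(a)}
    → {clear(b), clear(d), holding(a), on(d,a), ontable(b)}

== RESULT ==
["clear(b)", "clear(d)", "holding(a)", "on(d,a)", "ontable(b)"]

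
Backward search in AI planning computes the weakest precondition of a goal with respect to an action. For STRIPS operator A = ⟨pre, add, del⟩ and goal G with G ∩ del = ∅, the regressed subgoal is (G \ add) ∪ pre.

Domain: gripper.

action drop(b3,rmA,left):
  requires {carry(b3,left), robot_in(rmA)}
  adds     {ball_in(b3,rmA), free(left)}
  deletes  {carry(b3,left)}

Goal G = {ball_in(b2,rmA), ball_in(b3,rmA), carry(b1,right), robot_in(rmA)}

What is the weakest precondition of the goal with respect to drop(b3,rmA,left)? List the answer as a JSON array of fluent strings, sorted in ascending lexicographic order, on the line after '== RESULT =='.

Regress:
  G ∩ del = {}  (empty — regression defined)
  G \ add = {ball_in(b2,rmA), ball_in(b3,rmA), carry(b1,right), robot_in(rmA)} \ {ball_in(b3,rmA), free(left)} = {ball_in(b2,rmA), carry(b1,right), robot_in(rmA)}
  ∪ pre   = {ball_in(b2,rmA), carry(b1,right), robot_in(rmA)} ∪ {carry(b3,left), robot_in(rmA)}
          = {ball_in(b2,rmA), carry(b1,right), carry(b3,left), robot_in(rmA)}

== RESULT ==
["ball_in(b2,rmA)", "carry(b1,right)", "carry(b3,left)", "robot_in(rmA)"]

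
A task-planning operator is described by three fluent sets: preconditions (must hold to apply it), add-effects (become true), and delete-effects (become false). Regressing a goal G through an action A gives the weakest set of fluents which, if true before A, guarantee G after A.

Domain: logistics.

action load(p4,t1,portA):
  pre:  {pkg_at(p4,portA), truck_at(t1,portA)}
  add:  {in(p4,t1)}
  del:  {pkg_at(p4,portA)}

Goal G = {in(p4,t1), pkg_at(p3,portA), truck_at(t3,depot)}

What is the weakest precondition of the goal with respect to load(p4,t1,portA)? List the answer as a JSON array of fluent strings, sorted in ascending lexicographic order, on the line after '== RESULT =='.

Regress:
  G ∩ del = {}  (empty — regression defined)
  G \ add = {in(p4,t1), pkg_at(p3,portA), truck_at(t3,depot)} \ {in(p4,t1)} = {pkg_at(p3,portA), truck_at(t3,depot)}
  ∪ pre   = {pkg_at(p3,portA), truck_at(t3,depot)} ∪ {pkg_at(p4,portA), truck_at(t1,portA)}
          = {pkg_at(p3,portA), pkg_at(p4,portA), truck_at(t1,portA), truck_at(t3,depot)}

== RESULT ==
["pkg_at(p3,portA)", "pkg_at(p4,portA)", "truck_at(t1,portA)", "truck_at(t3,depot)"]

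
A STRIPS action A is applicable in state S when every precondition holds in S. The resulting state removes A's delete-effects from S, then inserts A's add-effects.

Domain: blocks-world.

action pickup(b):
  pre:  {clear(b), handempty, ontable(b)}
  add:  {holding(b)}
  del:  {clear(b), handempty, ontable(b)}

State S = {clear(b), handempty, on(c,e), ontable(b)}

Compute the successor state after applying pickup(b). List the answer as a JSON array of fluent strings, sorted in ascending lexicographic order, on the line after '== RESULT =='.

Compute (S \ del) ∪ add:
  pre ⊆ S: {clear(b), handempty, ontable(b)} ⊆ S  — applicable
  S \ del = {on(c,e)}
  ∪ add   = {holding(b), on(c,e)}

== RESULT ==
["holding(b)", "on(c,e)"]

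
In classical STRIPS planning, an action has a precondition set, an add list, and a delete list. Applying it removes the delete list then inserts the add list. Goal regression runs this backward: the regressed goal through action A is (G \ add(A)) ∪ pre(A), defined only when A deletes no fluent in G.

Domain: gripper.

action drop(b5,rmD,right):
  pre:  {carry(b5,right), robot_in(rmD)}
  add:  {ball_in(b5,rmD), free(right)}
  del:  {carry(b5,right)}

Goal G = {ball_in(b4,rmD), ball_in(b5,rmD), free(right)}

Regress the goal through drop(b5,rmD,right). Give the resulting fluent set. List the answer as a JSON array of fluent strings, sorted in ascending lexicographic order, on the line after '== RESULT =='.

Regress:
  G ∩ del = {}  (empty — regression defined)
  G \ add = {ball_in(b4,rmD), ball_in(b5,rmD), free(right)} \ {ball_in(b5,rmD), free(right)} = {ball_in(b4,rmD)}
  ∪ pre   = {ball_in(b4,rmD)} ∪ {carry(b5,right), robot_in(rmD)}
          = {ball_in(b4,rmD), carry(b5,right), robot_in(rmD)}

== RESULT ==
["ball_in(b4,rmD)", "carry(b5,right)", "robot_in(rmD)"]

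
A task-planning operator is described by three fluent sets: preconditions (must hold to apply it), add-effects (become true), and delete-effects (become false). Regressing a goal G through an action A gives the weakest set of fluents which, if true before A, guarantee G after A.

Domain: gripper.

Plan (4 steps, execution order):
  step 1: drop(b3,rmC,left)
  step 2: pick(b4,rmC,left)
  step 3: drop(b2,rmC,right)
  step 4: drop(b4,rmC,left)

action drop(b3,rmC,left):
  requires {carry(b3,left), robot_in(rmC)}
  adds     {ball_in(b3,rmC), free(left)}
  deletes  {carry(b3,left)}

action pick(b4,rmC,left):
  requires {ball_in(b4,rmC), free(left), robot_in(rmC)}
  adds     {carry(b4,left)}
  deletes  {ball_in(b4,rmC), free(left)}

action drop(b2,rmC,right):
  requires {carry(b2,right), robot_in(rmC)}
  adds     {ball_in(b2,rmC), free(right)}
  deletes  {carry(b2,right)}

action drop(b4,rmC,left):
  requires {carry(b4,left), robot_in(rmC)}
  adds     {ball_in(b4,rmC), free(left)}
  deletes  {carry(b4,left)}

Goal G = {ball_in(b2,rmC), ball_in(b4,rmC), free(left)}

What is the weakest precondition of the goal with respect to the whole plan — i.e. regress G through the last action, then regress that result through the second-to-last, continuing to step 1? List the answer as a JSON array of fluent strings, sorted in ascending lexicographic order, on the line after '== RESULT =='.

Work backward from the goal:
  through step 4 (drop(b4,rmC,left)): drop {ball_in(b4,rmC), free(left)}, keep {ball_in(b2,rmC)}, require {carry(b4,left), robot_in(rmC)}
    → {ball_in(b2,rmC), carry(b4,left), robot_in(rmC)}
  through step 3 (drop(b2,rmC,right)): drop {ball_in(b2,rmC)}, keep {carry(b4,left), robot_in(rmC)}, require {carry(b2,right), robot_in(rmC)}
    → {carry(b2,right), carry(b4,left), robot_in(rmC)}
  through step 2 (pick(b4,rmC,left)): drop {carry(b4,left)}, keep {carry(b2,right), robot_in(rmC)}, require {ball_in(b4,rmC), free(left), robot_in(rmC)}
    → {ball_in(b4,rmC), carry(b2,right), free(left), robot_in(rmC)}
  through step 1 (drop(b3,rmC,left)): drop {free(left)}, keep {ball_in(b4,rmC), carry(b2,right), robot_in(rmC)}, require {carry(b3,left), robot_in(rmC)}
    → {ball_in(b4,rmC), carry(b2,right), carry(b3,left), robot_in(rmC)}

== RESULT ==
["ball_in(b4,rmC)", "carry(b2,right)", "carry(b3,left)", "robot_in(rmC)"]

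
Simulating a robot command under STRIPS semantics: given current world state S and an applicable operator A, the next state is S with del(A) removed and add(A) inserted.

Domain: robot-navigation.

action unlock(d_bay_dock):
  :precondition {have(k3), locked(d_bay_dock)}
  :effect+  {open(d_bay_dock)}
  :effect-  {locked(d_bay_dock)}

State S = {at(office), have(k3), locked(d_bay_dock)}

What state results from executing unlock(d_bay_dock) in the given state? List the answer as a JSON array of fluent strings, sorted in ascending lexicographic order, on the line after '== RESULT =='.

Compute (S \ del) ∪ add:
  pre ⊆ S: {have(k3), locked(d_bay_dock)} ⊆ S  — applicable
  S \ del = {at(office), have(k3)}
  ∪ add   = {at(office), have(k3), open(d_bay_dock)}

== RESULT ==
["at(office)", "have(k3)", "open(d_bay_dock)"]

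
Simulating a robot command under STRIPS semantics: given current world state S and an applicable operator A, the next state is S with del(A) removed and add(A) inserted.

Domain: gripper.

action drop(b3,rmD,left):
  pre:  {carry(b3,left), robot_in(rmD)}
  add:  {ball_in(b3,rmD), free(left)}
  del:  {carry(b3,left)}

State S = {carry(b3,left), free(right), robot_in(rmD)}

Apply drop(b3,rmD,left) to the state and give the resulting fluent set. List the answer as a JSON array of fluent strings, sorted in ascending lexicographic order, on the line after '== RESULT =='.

Compute (S \ del) ∪ add:
  pre ⊆ S: {carry(b3,left), robot_in(rmD)} ⊆ S  — applicable
  S \ del = {free(right), robot_in(rmD)}
  ∪ add   = {ball_in(b3,rmD), free(left), free(right), robot_in(rmD)}

== RESULT ==
["ball_in(b3,rmD)", "free(left)", "free(right)", "robot_in(rmD)"]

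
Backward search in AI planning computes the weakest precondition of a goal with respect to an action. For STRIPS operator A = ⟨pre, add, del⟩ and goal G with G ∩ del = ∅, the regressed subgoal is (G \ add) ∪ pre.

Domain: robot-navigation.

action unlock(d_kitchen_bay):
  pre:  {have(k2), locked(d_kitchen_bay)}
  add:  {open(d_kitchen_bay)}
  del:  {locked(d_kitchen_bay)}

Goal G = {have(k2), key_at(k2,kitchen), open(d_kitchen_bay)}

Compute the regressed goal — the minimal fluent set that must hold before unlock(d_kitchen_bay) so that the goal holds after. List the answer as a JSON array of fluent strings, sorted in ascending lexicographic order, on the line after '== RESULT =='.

Regress:
  G ∩ del = {}  (empty — regression defined)
  G \ add = {have(k2), key_at(k2,kitchen), open(d_kitchen_bay)} \ {open(d_kitchen_bay)} = {have(k2), key_at(k2,kitchen)}
  ∪ pre   = {have(k2), key_at(k2,kitchen)} ∪ {have(k2), locked(d_kitchen_bay)}
          = {have(k2), key_at(k2,kitchen), locked(d_kitchen_bay)}

== RESULT ==
["have(k2)", "key_at(k2,kitchen)", "locked(d_kitchen_bay)"]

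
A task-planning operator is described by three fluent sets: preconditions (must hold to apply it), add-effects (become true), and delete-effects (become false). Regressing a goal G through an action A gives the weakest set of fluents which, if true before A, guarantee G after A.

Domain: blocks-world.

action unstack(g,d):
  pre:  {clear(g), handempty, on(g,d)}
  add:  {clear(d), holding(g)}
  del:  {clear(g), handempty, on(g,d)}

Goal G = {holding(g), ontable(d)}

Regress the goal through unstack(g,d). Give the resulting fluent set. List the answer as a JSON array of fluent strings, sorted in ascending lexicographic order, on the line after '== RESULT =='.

Compute (G \ add) ∪ pre:
  G ∩ del = {}  (empty — regression defined)
  G \ add = {holding(g), ontable(d)} \ {clear(d), holding(g)} = {ontable(d)}
  ∪ pre   = {ontable(d)} ∪ {clear(g), handempty, on(g,d)}
          = {clear(g), handempty, on(g,d), ontable(d)}

== RESULT ==
["clear(g)", "handempty", "on(g,d)", "ontable(d)"]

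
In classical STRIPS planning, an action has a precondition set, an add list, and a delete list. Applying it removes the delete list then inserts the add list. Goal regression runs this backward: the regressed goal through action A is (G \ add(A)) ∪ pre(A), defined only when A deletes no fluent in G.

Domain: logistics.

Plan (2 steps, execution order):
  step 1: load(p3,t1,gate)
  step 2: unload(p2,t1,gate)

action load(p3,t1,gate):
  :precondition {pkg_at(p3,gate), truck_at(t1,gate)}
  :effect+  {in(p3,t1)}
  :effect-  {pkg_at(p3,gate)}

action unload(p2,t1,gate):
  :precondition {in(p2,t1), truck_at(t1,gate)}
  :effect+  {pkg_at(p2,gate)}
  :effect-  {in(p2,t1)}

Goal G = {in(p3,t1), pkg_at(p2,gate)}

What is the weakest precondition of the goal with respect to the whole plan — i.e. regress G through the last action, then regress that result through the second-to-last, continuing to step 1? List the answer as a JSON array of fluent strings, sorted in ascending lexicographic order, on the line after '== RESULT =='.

Regress step by step:
  through step 2 (unload(p2,t1,gate)): drop {pkg_at(p2,gate)}, keep {in(p3,t1)}, require {in(p2,t1), truck_at(t1,gate)}
    → {in(p2,t1), in(p3,t1), truck_at(t1,gate)}
  through step 1 (load(p3,t1,gate)): drop {in(p3,t1)}, keep {in(p2,t1), truck_at(t1,gate)}, require {pkg_at(p3,gate), truck_at(t1,gate)}
    → {in(p2,t1), pkg_at(p3,gate), truck_at(t1,gate)}

== RESULT ==
["in(p2,t1)", "pkg_at(p3,gate)", "truck_at(t1,gate)"]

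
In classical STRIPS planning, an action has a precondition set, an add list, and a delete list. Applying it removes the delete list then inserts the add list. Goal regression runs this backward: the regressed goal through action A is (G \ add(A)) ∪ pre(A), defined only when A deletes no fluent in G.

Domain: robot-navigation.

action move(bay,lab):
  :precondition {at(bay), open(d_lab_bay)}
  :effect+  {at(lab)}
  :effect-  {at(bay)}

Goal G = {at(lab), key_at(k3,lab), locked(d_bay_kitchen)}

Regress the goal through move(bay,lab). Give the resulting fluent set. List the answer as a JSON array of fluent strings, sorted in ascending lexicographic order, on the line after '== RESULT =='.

Regress:
  G ∩ del = {}  (empty — regression defined)
  G \ add = {at(lab), key_at(k3,lab), locked(d_bay_kitchen)} \ {at(lab)} = {key_at(k3,lab), locked(d_bay_kitchen)}
  ∪ pre   = {key_at(k3,lab), locked(d_bay_kitchen)} ∪ {at(bay), open(d_lab_bay)}
          = {at(bay), key_at(k3,lab), locked(d_bay_kitchen), open(d_lab_bay)}

== RESULT ==
["at(bay)", "key_at(k3,lab)", "locked(d_bay_kitchen)", "open(d_lab_bay)"]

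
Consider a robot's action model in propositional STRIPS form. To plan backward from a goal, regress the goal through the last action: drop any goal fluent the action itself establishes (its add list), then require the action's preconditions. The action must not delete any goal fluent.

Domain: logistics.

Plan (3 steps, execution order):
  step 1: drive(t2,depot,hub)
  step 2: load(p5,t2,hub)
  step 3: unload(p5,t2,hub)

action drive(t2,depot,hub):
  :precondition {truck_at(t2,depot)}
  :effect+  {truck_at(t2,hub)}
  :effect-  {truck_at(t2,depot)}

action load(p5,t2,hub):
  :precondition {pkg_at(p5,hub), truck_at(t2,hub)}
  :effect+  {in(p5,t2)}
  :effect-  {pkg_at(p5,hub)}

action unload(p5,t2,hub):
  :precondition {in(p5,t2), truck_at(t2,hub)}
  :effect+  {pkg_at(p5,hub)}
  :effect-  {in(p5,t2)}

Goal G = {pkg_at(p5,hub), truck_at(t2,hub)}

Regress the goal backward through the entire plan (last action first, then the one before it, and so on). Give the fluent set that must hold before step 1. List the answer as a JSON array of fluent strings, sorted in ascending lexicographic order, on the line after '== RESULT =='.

Regress step by step:
  through step 3 (unload(p5,t2,hub)): drop {pkg_at(p5,hub)}, keep {truck_at(t2,hub)}, require {in(p5,t2), truck_at(t2,hub)}
    → {in(p5,t2), truck_at(t2,hub)}
  through step 2 (load(p5,t2,hub)): drop {in(p5,t2)}, keep {truck_at(t2,hub)}, require {pkg_at(p5,hub), truck_at(t2,hub)}
    → {pkg_at(p5,hub), truck_at(t2,hub)}
  through step 1 (drive(t2,depot,hub)): drop {truck_at(t2,hub)}, keep {pkg_at(p5,hub)}, require {truck_at(t2,depot)}
    → {pkg_at(p5,hub), truck_at(t2,depot)}

== RESULT ==
["pkg_at(p5,hub)", "truck_at(t2,depot)"]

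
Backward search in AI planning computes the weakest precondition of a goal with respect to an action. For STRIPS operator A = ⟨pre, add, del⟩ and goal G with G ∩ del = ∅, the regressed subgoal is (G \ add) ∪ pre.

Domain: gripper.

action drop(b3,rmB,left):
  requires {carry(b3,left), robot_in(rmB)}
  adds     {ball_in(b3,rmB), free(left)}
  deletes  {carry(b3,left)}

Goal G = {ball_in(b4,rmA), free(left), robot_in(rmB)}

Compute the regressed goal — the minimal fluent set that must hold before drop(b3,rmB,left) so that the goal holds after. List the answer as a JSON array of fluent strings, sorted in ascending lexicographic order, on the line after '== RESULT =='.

Regress:
  G ∩ del = {}  (empty — regression defined)
  G \ add = {ball_in(b4,rmA), free(left), robot_in(rmB)} \ {ball_in(b3,rmB), free(left)} = {ball_in(b4,rmA), robot_in(rmB)}
  ∪ pre   = {ball_in(b4,rmA), robot_in(rmB)} ∪ {carry(b3,left), robot_in(rmB)}
          = {ball_in(b4,rmA), carry(b3,left), robot_in(rmB)}

== RESULT ==
["ball_in(b4,rmA)", "carry(b3,left)", "robot_in(rmB)"]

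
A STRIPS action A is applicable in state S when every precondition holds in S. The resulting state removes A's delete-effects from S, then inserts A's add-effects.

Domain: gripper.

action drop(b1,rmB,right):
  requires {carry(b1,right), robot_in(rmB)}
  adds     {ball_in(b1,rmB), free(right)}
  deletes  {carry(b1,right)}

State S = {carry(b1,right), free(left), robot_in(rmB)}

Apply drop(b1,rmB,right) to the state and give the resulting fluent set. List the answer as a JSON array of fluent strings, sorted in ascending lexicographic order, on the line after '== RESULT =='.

Progress:
  pre ⊆ S: {carry(b1,right), robot_in(rmB)} ⊆ S  — applicable
  S \ del = {free(left), robot_in(rmB)}
  ∪ add   = {ball_in(b1,rmB), free(left), free(right), robot_in(rmB)}

== RESULT ==
["ball_in(b1,rmB)", "free(left)", "free(right)", "robot_in(rmB)"]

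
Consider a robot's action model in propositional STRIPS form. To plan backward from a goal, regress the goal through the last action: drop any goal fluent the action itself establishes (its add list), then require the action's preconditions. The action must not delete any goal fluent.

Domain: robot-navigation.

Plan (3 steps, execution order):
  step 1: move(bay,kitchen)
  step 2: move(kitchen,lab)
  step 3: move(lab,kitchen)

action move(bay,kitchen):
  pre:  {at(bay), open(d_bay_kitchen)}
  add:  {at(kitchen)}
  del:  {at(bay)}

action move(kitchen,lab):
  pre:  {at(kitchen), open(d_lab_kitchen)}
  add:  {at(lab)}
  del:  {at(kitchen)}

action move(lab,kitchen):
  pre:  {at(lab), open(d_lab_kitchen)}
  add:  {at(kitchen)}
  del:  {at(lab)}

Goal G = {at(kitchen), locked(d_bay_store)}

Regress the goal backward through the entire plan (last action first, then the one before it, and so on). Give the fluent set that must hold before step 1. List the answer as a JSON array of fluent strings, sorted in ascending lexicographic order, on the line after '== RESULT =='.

Regress step by step:
  through step 3 (move(lab,kitchen)): drop {at(kitchen)}, keep {locked(d_bay_store)}, require {at(lab), open(d_lab_kitchen)}
    → {at(lab), locked(d_bay_store), open(d_lab_kitchen)}
  through step 2 (move(kitchen,lab)): drop {at(lab)}, keep {locked(d_bay_store), open(d_lab_kitchen)}, require {at(kitchen), open(d_lab_kitchen)}
    → {at(kitchen), locked(d_bay_store), open(d_lab_kitchen)}
  through step 1 (move(bay,kitchen)): drop {at(kitchen)}, keep {locked(d_bay_store), open(d_lab_kitchen)}, require {at(bay), open(d_bay_kitchen)}
    → {at(bay), locked(d_bay_store), open(d_bay_kitchen), open(d_lab_kitchen)}

== RESULT ==
["at(bay)", "locked(d_bay_store)", "open(d_bay_kitchen)", "open(d_lab_kitchen)"]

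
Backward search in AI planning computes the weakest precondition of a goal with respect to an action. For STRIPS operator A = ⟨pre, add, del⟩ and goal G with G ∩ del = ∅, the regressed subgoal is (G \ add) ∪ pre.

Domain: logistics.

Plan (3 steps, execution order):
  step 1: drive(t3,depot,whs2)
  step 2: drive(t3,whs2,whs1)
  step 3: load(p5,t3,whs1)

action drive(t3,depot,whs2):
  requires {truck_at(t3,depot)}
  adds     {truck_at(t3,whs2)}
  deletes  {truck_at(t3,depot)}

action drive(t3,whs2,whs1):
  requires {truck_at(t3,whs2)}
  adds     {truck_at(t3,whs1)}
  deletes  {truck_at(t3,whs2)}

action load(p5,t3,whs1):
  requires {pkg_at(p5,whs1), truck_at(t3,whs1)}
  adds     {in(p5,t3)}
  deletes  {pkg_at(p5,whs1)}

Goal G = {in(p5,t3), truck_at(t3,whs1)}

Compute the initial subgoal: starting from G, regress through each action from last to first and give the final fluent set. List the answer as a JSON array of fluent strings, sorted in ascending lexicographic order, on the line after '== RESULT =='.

Regress step by step:
  through step 3 (load(p5,t3,whs1)): drop {in(p5,t3)}, keep {truck_at(t3,whs1)}, require {pkg_at(p5,whs1), truck_at(t3,whs1)}
    → {pkg_at(p5,whs1), truck_at(t3,whs1)}
  through step 2 (drive(t3,whs2,whs1)): drop {truck_at(t3,whs1)}, keep {pkg_at(p5,whs1)}, require {truck_at(t3,whs2)}
    → {pkg_at(p5,whs1), truck_at(t3,whs2)}
  through step 1 (drive(t3,depot,whs2)): drop {truck_at(t3,whs2)}, keep {pkg_at(p5,whs1)}, require {truck_at(t3,depot)}
    → {pkg_at(p5,whs1), truck_at(t3,depot)}

== RESULT ==
["pkg_at(p5,whs1)", "truck_at(t3,depot)"]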